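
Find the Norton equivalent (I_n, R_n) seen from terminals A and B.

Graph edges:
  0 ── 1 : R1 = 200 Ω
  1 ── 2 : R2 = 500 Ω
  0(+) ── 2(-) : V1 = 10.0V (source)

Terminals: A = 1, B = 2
Find the Thévenin equivalent first; then I_n = V_th/R_th and R_n = R_th.
Step 1 — V_th is the open-circuit voltage V_A - V_B (nothing connected across the terminals).
Nodal analysis, taking node 2 as the 0 V reference.
Source V1 fixes V_0 = 10 V.
KCL at each unknown node (sum of currents leaving = 0; resistances in Ω):
  Node 1: (V_1 - 10)/200 + (V_1 - 0)/500 = 0
Collecting terms: 0.007 × V_1 = 0.05  =>  V_1 = 7.143 V
V_th = V_1 - V_2 = 7.143 - 0 = 7.143 V
Step 2 — R_th: zero the source — replace V1 by a short circuit (node 2 merges into node 0) — and find the resistance seen between A (node 1) and B (node 0).
Reduce the network between node 1 (A) and node 0 (B) by series/parallel combination:
  Rp1 = R1 ‖ R2 (parallel, both between nodes 0 and 1) = 1/(1/200 + 1/500) = 142.9 Ω
R_th = 142.9 Ω
I_n = V_th/R_th = 7.143/142.9 = 0.05 A, and R_n = R_th = 142.9 Ω

Final answer: I_n = 0.05 A, R_n = 142.9 Ω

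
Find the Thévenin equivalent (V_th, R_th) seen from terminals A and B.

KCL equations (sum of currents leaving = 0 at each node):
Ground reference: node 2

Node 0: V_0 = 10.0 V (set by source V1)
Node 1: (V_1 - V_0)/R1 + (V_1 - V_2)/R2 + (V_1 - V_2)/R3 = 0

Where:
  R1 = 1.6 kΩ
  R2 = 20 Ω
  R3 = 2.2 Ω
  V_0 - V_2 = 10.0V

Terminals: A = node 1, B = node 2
Step 1 — V_th is the open-circuit voltage V_A - V_B (nothing connected across the terminals).
Nodal analysis, taking node 2 as the 0 V reference.
Source V1 fixes V_0 = 10 V.
KCL at each unknown node (sum of currents leaving = 0; resistances in Ω):
  Node 1: (V_1 - 10)/1600 + (V_1 - 0)/20 + (V_1 - 0)/2.2 = 0
Collecting terms: 0.5052 × V_1 = 0.00625  =>  V_1 = 0.01237 V
V_th = V_1 - V_2 = 0.01237 - 0 = 0.01237 V
Step 2 — R_th: zero the source — replace V1 by a short circuit (node 2 merges into node 0) — and find the resistance seen between A (node 1) and B (node 0).
Reduce the network between node 1 (A) and node 0 (B) by series/parallel combination:
  Rp1 = R1 ‖ R2 ‖ R3 (parallel, all between nodes 0 and 1) = 1/(1/1600 + 1/20 + 1/2.2) = 1.98 Ω
R_th = 1.98 Ω

Final answer: V_th = 0.01237 V, R_th = 1.98 Ω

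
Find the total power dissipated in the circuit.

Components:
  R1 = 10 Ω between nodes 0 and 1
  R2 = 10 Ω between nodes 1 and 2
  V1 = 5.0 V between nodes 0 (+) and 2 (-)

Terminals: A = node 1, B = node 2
Nodal analysis, taking node 2 as the 0 V reference.
Source V1 fixes V_0 = 5 V.
KCL at each unknown node (sum of currents leaving = 0; resistances in Ω):
  Node 1: (V_1 - 5)/10 + (V_1 - 0)/10 = 0
Collecting terms: 0.2 × V_1 = 0.5  =>  V_1 = 2.5 V
Power in each resistor, P = (ΔV)²/R:
  P_R1 = (5 - 2.5)²/10 = 0.625 W
  P_R2 = (2.5 - 0)²/10 = 0.625 W
P_total = P_R1 + P_R2 = 1.25 W

Final answer: 1.25 W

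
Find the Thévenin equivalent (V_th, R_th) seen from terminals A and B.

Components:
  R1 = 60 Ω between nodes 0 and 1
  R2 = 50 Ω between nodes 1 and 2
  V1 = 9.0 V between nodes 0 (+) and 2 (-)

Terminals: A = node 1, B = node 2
Step 1 — V_th is the open-circuit voltage V_A - V_B (nothing connected across the terminals).
Nodal analysis, taking node 2 as the 0 V reference.
Source V1 fixes V_0 = 9 V.
KCL at each unknown node (sum of currents leaving = 0; resistances in Ω):
  Node 1: (V_1 - 9)/60 + (V_1 - 0)/50 = 0
Collecting terms: 0.03667 × V_1 = 0.15  =>  V_1 = 4.091 V
V_th = V_1 - V_2 = 4.091 - 0 = 4.091 V
Step 2 — R_th: zero the source — replace V1 by a short circuit (node 2 merges into node 0) — and find the resistance seen between A (node 1) and B (node 0).
Reduce the network between node 1 (A) and node 0 (B) by series/parallel combination:
  Rp1 = R1 ‖ R2 (parallel, both between nodes 0 and 1) = 1/(1/60 + 1/50) = 27.27 Ω
R_th = 27.27 Ω

Final answer: V_th = 4.091 V, R_th = 27.27 Ω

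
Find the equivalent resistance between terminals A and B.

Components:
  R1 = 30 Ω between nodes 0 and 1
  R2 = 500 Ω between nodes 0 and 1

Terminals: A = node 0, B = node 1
Reduce the network between node 0 (A) and node 1 (B) by series/parallel combination:
  Rp1 = R1 ‖ R2 (parallel, both between nodes 0 and 1) = 1/(1/30 + 1/500) = 28.3 Ω
R_eq = 28.3 Ω

Final answer: 28.3 Ω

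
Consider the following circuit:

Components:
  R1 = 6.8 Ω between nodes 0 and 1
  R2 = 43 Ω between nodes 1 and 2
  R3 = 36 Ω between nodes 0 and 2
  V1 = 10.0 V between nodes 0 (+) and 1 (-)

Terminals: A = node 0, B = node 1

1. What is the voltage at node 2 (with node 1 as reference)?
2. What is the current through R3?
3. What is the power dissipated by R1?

Nodal analysis, taking node 1 as the 0 V reference.
Source V1 fixes V_0 = 10 V.
KCL at each unknown node (sum of currents leaving = 0; resistances in Ω):
  Node 2: (V_2 - 0)/43 + (V_2 - 10)/36 = 0
Collecting terms: 0.05103 × V_2 = 0.2778  =>  V_2 = 5.443 V
Part 1:
  Read off the nodal solution: V_2 = 5.443 V
Part 2:
  I_R3 = (V_0 - V_2)/R3 = (10 - 5.443)/36 = 0.1266 A
  Magnitude: I_R3 = 0.1266 A
Part 3:
  I_R1 = (V_0 - V_1)/R1 = (10 - 0)/6.8 = 1.471 A
  P_R1 = I_R1² × R1 = (1.471)² × 6.8 = 14.71 W

Final answers:
1. V_2 = 5.443 V
2. I_R3 = 0.1266 A
3. P_R1 = 14.71 W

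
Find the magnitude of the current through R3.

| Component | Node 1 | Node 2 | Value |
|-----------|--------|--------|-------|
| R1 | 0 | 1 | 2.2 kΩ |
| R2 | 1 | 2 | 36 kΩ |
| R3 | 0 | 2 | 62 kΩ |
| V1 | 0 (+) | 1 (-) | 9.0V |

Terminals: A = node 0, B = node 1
Nodal analysis, taking node 1 as the 0 V reference.
Source V1 fixes V_0 = 9 V.
KCL at each unknown node (sum of currents leaving = 0; resistances in Ω):
  Node 2: (V_2 - 0)/36000 + (V_2 - 9)/62000 = 0
Collecting terms: 0.00004391 × V_2 = 0.0001452  =>  V_2 = 3.306 V
I_R3 = (V_0 - V_2)/R3 = (9 - 3.306)/62000 = 0.00009184 A
|I_R3| = 0.00009184 A

Final answer: |I_R3| = 9.184e-05 A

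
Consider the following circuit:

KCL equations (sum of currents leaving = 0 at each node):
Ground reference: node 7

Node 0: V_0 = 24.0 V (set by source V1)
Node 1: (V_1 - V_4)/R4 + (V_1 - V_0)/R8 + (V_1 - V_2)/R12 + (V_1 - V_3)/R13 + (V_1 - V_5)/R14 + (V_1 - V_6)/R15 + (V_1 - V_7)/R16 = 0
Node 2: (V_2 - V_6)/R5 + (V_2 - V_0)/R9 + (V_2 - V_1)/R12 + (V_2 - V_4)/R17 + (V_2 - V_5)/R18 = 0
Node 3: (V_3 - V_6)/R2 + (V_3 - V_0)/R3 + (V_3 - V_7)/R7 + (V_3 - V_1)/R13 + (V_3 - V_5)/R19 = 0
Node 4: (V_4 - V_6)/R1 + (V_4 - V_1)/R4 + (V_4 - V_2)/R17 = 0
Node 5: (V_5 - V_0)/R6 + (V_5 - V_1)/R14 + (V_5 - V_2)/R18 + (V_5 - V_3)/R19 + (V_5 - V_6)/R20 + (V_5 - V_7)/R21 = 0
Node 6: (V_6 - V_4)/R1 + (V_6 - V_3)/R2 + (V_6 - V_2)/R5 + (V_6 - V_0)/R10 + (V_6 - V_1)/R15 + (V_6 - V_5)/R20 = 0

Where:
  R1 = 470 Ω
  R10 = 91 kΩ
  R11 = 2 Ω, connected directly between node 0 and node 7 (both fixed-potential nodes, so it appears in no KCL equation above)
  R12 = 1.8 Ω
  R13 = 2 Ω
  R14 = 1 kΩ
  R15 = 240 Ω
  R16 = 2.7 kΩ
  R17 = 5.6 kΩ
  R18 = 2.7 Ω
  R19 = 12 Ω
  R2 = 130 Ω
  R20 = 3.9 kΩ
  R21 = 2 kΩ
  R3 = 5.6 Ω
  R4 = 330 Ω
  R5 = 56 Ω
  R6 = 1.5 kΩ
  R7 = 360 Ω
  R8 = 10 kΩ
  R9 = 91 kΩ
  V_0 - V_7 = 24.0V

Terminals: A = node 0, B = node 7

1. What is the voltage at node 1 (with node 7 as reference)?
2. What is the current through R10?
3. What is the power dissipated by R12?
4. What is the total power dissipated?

Nodal analysis, taking node 7 as the 0 V reference.
Source V1 fixes V_0 = 24 V.
KCL at each unknown node (sum of currents leaving = 0; resistances in Ω):
  Node 1: (V_1 - V_4)/330 + (V_1 - 24)/10000 + (V_1 - V_2)/1.8 + (V_1 - V_3)/2 + (V_1 - V_5)/1000 + (V_1 - V_6)/240 + (V_1 - 0)/2700 = 0
  Node 2: (V_2 - V_6)/56 + (V_2 - 24)/91000 + (V_2 - V_1)/1.8 + (V_2 - V_4)/5600 + (V_2 - V_5)/2.7 = 0
  Node 3: (V_3 - V_6)/130 + (V_3 - 24)/5.6 + (V_3 - 0)/360 + (V_3 - V_1)/2 + (V_3 - V_5)/12 = 0
  Node 4: (V_4 - V_6)/470 + (V_4 - V_1)/330 + (V_4 - V_2)/5600 = 0
  Node 5: (V_5 - 24)/1500 + (V_5 - V_1)/1000 + (V_5 - V_2)/2.7 + (V_5 - V_3)/12 + (V_5 - V_6)/3900 + (V_5 - 0)/2000 = 0
  Node 6: (V_6 - V_4)/470 + (V_6 - V_3)/130 + (V_6 - V_2)/56 + (V_6 - 24)/91000 + (V_6 - V_1)/240 + (V_6 - V_5)/3900 = 0
Collecting terms (coefficients in siemens):
  1.064·V_1 - 0.5556·V_2 - 0.5·V_3 - 0.00303·V_4 - 0.001·V_5 - 0.004167·V_6 = 0.0024
  0.944·V_2 - 0.5556·V_1 - 0.0001786·V_4 - 0.3704·V_5 - 0.01786·V_6 = 0.0002637
  0.7724·V_3 - 0.5·V_1 - 0.08333·V_5 - 0.007692·V_6 = 4.286
  0.005337·V_4 - 0.00303·V_1 - 0.0001786·V_2 - 0.002128·V_6 = 0
  0.4561·V_5 - 0.001·V_1 - 0.3704·V_2 - 0.08333·V_3 - 0.0002564·V_6 = 0.016
  0.03211·V_6 - 0.004167·V_1 - 0.01786·V_2 - 0.007692·V_3 - 0.002128·V_4 - 0.0002564·V_5 = 0.0002637
Solving these 6 simultaneous equations (Gaussian elimination) gives:
  V_1 = 23.49 V, V_2 = 23.48 V, V_3 = 23.52 V, V_4 = 23.49 V
  V_5 = 23.46 V, V_6 = 23.49 V
Part 1:
  Read off the nodal solution: V_1 = 23.49 V
Part 2:
  I_R10 = (V_0 - V_6)/R10 = (24 - 23.49)/91000 = 0.000005571 A
  Magnitude: I_R10 = 0.000005571 A
Part 3:
  I_R12 = (V_1 - V_2)/R12 = (23.49 - 23.48)/1.8 = 0.006239 A
  P_R12 = I_R12² × R12 = (0.006239)² × 1.8 = 0.00007007 W
Part 4:
  Power in each resistor, P = (ΔV)²/R:
    P_R1 = (23.49 - 23.49)²/470 = 0.000000001657 W
    P_R2 = (23.52 - 23.49)²/130 = 0.000006463 W
    P_R3 = (24 - 23.52)²/5.6 = 0.0408 W
    P_R4 = (23.49 - 23.49)²/330 = 0.00000000000482 W
    P_R5 = (23.48 - 23.49)²/56 = 0.000002603 W
    P_R6 = (24 - 23.46)²/1500 = 0.0001919 W
    P_R7 = (23.52 - 0)²/360 = 1.537 W
    P_R8 = (24 - 23.49)²/10000 = 0.00002579 W
    P_R9 = (24 - 23.48)²/91000 = 0.00000296 W
    P_R10 = (24 - 23.49)²/91000 = 0.000002824 W
    P_R11 = (24 - 0)²/2 = 288 W
    P_R12 = (23.49 - 23.48)²/1.8 = 0.00007007 W
    P_R13 = (23.49 - 23.52)²/2 = 0.0004449 W
    P_R14 = (23.49 - 23.46)²/1000 = 0.0000008224 W
    P_R15 = (23.49 - 23.49)²/240 = 0.000000002958 W
    P_R16 = (23.49 - 0)²/2700 = 0.2044 W
    P_R17 = (23.48 - 23.49)²/5600 = 0.00000002236 W
    P_R18 = (23.48 - 23.46)²/2.7 = 0.0001128 W
    P_R19 = (23.52 - 23.46)²/12 = 0.0002853 W
    P_R20 = (23.46 - 23.49)²/3900 = 0.0000002235 W
    P_R21 = (23.46 - 0)²/2000 = 0.2753 W
  P_total = P_R1 + P_R2 + P_R3 + P_R4 + P_R5 + P_R6 + P_R7 + P_R8 + P_R9 + P_R10 + P_R11 + P_R12 + P_R13 + P_R14 + P_R15 + P_R16 + P_R17 + P_R18 + P_R19 + P_R20 + P_R21 = 290.1 W

Final answers:
1. V_1 = 23.49 V
2. I_R10 = 5.571e-06 A
3. P_R12 = 7.007e-05 W
4. P_total = 290.1 W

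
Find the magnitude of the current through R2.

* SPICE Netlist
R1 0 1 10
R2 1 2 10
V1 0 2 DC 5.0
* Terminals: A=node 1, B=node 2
Nodal analysis, taking node 2 as the 0 V reference.
Source V1 fixes V_0 = 5 V.
KCL at each unknown node (sum of currents leaving = 0; resistances in Ω):
  Node 1: (V_1 - 5)/10 + (V_1 - 0)/10 = 0
Collecting terms: 0.2 × V_1 = 0.5  =>  V_1 = 2.5 V
I_R2 = (V_1 - V_2)/R2 = (2.5 - 0)/10 = 0.25 A
|I_R2| = 0.25 A

Final answer: |I_R2| = 0.25 A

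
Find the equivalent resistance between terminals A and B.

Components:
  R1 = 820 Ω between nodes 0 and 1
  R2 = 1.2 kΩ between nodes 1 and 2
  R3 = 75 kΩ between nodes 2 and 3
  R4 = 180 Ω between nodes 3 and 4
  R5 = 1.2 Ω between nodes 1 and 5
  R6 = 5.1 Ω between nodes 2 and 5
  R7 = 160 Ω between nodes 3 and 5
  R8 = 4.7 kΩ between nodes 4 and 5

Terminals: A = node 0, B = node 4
The network is not a plain series/parallel combination. Inject a 1 A test current into terminal A (node 0) and return it from terminal B (node 4); then R_eq = V_A / (1 A).
Nodal analysis, taking node 4 as the 0 V reference.
Current source I_test pushes 1 A into node 0 and draws it out of node 4.
KCL at each unknown node (sum of currents leaving = 0; resistances in Ω):
  Node 0: (V_0 - V_1)/820 - 1 = 0
  Node 1: (V_1 - V_0)/820 + (V_1 - V_2)/1200 + (V_1 - V_5)/1.2 = 0
  Node 2: (V_2 - V_1)/1200 + (V_2 - V_3)/75000 + (V_2 - V_5)/5.1 = 0
  Node 3: (V_3 - V_2)/75000 + (V_3 - 0)/180 + (V_3 - V_5)/160 = 0
  Node 5: (V_5 - V_1)/1.2 + (V_5 - V_2)/5.1 + (V_5 - V_3)/160 + (V_5 - 0)/4700 = 0
Collecting terms (coefficients in siemens):
  0.00122·V_0 - 0.00122·V_1 = 1
  0.8354·V_1 - 0.00122·V_0 - 0.0008333·V_2 - 0.8333·V_5 = 0
  0.1969·V_2 - 0.0008333·V_1 - 0.00001333·V_3 - 0.1961·V_5 = 0
  0.01182·V_3 - 0.00001333·V_2 - 0.00625·V_5 = 0
  1.036·V_5 - 0.8333·V_1 - 0.1961·V_2 - 0.00625·V_3 = 0
Solving these 5 simultaneous equations (Gaussian elimination) gives:
  V_0 = 1138 V, V_1 = 318 V, V_2 = 316.8 V, V_3 = 167.9 V
  V_5 = 316.8 V
R_eq = V_0 / 1 A = 1138 Ω = 1.138 kΩ

Final answer: 1.138 kΩ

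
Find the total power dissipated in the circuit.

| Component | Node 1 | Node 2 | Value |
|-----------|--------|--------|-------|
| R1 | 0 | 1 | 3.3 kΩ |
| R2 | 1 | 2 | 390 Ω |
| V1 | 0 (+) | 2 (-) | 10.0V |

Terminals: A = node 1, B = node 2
Nodal analysis, taking node 2 as the 0 V reference.
Source V1 fixes V_0 = 10 V.
KCL at each unknown node (sum of currents leaving = 0; resistances in Ω):
  Node 1: (V_1 - 10)/3300 + (V_1 - 0)/390 = 0
Collecting terms: 0.002867 × V_1 = 0.00303  =>  V_1 = 1.057 V
Power in each resistor, P = (ΔV)²/R:
  P_R1 = (10 - 1.057)²/3300 = 0.02424 W
  P_R2 = (1.057 - 0)²/390 = 0.002864 W
P_total = P_R1 + P_R2 = 0.0271 W

Final answer: 0.0271 W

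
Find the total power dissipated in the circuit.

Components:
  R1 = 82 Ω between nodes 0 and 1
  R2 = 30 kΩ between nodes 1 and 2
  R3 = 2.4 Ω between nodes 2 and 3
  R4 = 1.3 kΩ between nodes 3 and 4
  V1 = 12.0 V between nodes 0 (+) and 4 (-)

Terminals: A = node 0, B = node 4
Nodal analysis, taking node 4 as the 0 V reference.
Source V1 fixes V_0 = 12 V.
KCL at each unknown node (sum of currents leaving = 0; resistances in Ω):
  Node 1: (V_1 - 12)/82 + (V_1 - V_2)/30000 = 0
  Node 2: (V_2 - V_1)/30000 + (V_2 - V_3)/2.4 = 0
  Node 3: (V_3 - V_2)/2.4 + (V_3 - 0)/1300 = 0
Collecting terms (coefficients in siemens):
  0.01223·V_1 - 0.00003333·V_2 = 0.1463
  0.4167·V_2 - 0.00003333·V_1 - 0.4167·V_3 = 0
  0.4174·V_3 - 0.4167·V_2 = 0
Solving these 3 simultaneous equations (Gaussian elimination) gives:
  V_1 = 11.97 V, V_2 = 0.498 V, V_3 = 0.4971 V
Power in each resistor, P = (ΔV)²/R:
  P_R1 = (12 - 11.97)²/82 = 0.00001199 W
  P_R2 = (11.97 - 0.498)²/30000 = 0.004386 W
  P_R3 = (0.498 - 0.4971)²/2.4 = 0.0000003509 W
  P_R4 = (0.4971 - 0)²/1300 = 0.0001901 W
P_total = P_R1 + P_R2 + P_R3 + P_R4 = 0.004588 W

Final answer: 0.004588 W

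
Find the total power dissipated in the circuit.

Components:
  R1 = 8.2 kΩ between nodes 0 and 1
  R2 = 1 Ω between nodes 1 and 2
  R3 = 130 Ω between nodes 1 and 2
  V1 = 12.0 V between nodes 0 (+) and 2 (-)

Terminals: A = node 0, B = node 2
Nodal analysis, taking node 2 as the 0 V reference.
Source V1 fixes V_0 = 12 V.
KCL at each unknown node (sum of currents leaving = 0; resistances in Ω):
  Node 1: (V_1 - 12)/8200 + (V_1 - 0)/1 + (V_1 - 0)/130 = 0
Collecting terms: 1.008 × V_1 = 0.001463  =>  V_1 = 0.001452 V
Power in each resistor, P = (ΔV)²/R:
  P_R1 = (12 - 0.001452)²/8200 = 0.01756 W
  P_R2 = (0.001452 - 0)²/1 = 0.000002109 W
  P_R3 = (0.001452 - 0)²/130 = 0.00000001622 W
P_total = P_R1 + P_R2 + P_R3 = 0.01756 W

Final answer: 0.01756 W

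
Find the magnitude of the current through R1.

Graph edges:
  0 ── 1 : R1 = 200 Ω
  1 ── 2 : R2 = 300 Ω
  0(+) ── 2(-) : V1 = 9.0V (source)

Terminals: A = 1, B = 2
Nodal analysis, taking node 2 as the 0 V reference.
Source V1 fixes V_0 = 9 V.
KCL at each unknown node (sum of currents leaving = 0; resistances in Ω):
  Node 1: (V_1 - 9)/200 + (V_1 - 0)/300 = 0
Collecting terms: 0.008333 × V_1 = 0.045  =>  V_1 = 5.4 V
I_R1 = (V_0 - V_1)/R1 = (9 - 5.4)/200 = 0.018 A
|I_R1| = 0.018 A

Final answer: |I_R1| = 0.018 A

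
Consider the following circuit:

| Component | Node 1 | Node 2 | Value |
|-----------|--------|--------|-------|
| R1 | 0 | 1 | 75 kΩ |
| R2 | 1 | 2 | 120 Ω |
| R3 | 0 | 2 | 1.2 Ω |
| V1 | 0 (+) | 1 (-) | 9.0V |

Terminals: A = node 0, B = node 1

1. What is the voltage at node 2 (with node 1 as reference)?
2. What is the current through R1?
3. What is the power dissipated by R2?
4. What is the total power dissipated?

Nodal analysis, taking node 1 as the 0 V reference.
Source V1 fixes V_0 = 9 V.
KCL at each unknown node (sum of currents leaving = 0; resistances in Ω):
  Node 2: (V_2 - 0)/120 + (V_2 - 9)/1.2 = 0
Collecting terms: 0.8417 × V_2 = 7.5  =>  V_2 = 8.911 V
Part 1:
  Read off the nodal solution: V_2 = 8.911 V
Part 2:
  I_R1 = (V_0 - V_1)/R1 = (9 - 0)/75000 = 0.00012 A
  Magnitude: I_R1 = 0.00012 A
Part 3:
  I_R2 = (V_1 - V_2)/R2 = (0 - 8.911)/120 = -0.07426 A
  P_R2 = I_R2² × R2 = (-0.07426)² × 120 = 0.6617 W
Part 4:
  Power in each resistor, P = (ΔV)²/R:
    P_R1 = (9 - 0)²/75000 = 0.00108 W
    P_R2 = (0 - 8.911)²/120 = 0.6617 W
    P_R3 = (9 - 8.911)²/1.2 = 0.006617 W
  P_total = P_R1 + P_R2 + P_R3 = 0.6694 W

Final answers:
1. V_2 = 8.911 V
2. I_R1 = 0.00012 A
3. P_R2 = 0.6617 W
4. P_total = 0.6694 W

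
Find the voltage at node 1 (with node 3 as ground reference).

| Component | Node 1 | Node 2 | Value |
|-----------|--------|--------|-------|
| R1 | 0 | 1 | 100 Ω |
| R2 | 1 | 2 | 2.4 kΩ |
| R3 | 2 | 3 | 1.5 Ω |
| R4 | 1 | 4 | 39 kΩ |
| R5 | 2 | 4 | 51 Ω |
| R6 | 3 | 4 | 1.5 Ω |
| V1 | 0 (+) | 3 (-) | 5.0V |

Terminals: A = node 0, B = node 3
Nodal analysis, taking node 3 as the 0 V reference.
Source V1 fixes V_0 = 5 V.
KCL at each unknown node (sum of currents leaving = 0; resistances in Ω):
  Node 1: (V_1 - 5)/100 + (V_1 - V_2)/2400 + (V_1 - V_4)/39000 = 0
  Node 2: (V_2 - V_1)/2400 + (V_2 - 0)/1.5 + (V_2 - V_4)/51 = 0
  Node 4: (V_4 - V_1)/39000 + (V_4 - V_2)/51 + (V_4 - 0)/1.5 = 0
Collecting terms (coefficients in siemens):
  0.01044·V_1 - 0.0004167·V_2 - 0.00002564·V_4 = 0.05
  0.6867·V_2 - 0.0004167·V_1 - 0.01961·V_4 = 0
  0.6863·V_4 - 0.00002564·V_1 - 0.01961·V_2 = 0
Solving these 3 simultaneous equations (Gaussian elimination) gives:
  V_1 = 4.788 V, V_2 = 0.002913 V, V_4 = 0.0002621 V
The requested potential is V_1 = 4.788 V.

Final answer: V_1 = 4.788 V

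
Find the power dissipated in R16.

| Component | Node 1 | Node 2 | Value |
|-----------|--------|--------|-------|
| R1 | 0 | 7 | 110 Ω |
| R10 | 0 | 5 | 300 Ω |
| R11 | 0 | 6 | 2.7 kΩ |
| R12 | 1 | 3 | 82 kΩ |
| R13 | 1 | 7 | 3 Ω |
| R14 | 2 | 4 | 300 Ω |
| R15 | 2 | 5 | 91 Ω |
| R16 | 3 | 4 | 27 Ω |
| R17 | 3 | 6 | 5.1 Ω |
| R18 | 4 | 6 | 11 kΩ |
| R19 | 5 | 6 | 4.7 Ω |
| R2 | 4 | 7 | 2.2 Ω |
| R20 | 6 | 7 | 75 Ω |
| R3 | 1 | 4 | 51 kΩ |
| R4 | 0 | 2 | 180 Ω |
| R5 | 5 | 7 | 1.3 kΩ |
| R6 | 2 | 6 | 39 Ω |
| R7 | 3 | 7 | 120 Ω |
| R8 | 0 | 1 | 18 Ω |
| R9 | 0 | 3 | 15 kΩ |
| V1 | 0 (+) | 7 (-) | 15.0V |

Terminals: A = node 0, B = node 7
Nodal analysis, taking node 7 as the 0 V reference.
Source V1 fixes V_0 = 15 V.
KCL at each unknown node (sum of currents leaving = 0; resistances in Ω):
  Node 1: (V_1 - V_4)/51000 + (V_1 - 15)/18 + (V_1 - V_3)/82000 + (V_1 - 0)/3 = 0
  Node 2: (V_2 - 15)/180 + (V_2 - V_6)/39 + (V_2 - V_4)/300 + (V_2 - V_5)/91 = 0
  Node 3: (V_3 - 0)/120 + (V_3 - 15)/15000 + (V_3 - V_1)/82000 + (V_3 - V_4)/27 + (V_3 - V_6)/5.1 = 0
  Node 4: (V_4 - 0)/2.2 + (V_4 - V_1)/51000 + (V_4 - V_2)/300 + (V_4 - V_3)/27 + (V_4 - V_6)/11000 = 0
  Node 5: (V_5 - 0)/1300 + (V_5 - 15)/300 + (V_5 - V_2)/91 + (V_5 - V_6)/4.7 = 0
  Node 6: (V_6 - V_2)/39 + (V_6 - 15)/2700 + (V_6 - V_3)/5.1 + (V_6 - V_4)/11000 + (V_6 - V_5)/4.7 + (V_6 - 0)/75 = 0
Collecting terms (coefficients in siemens):
  0.3889·V_1 - 0.0000122·V_3 - 0.00001961·V_4 = 0.8333
  0.04552·V_2 - 0.003333·V_4 - 0.01099·V_5 - 0.02564·V_6 = 0.08333
  0.2415·V_3 - 0.0000122·V_1 - 0.03704·V_4 - 0.1961·V_6 = 0.001
  0.495·V_4 - 0.00001961·V_1 - 0.003333·V_2 - 0.03704·V_3 - 0.00009091·V_6 = 0
  0.2279·V_5 - 0.01099·V_2 - 0.2128·V_6 = 0.05
  0.4483·V_6 - 0.02564·V_2 - 0.1961·V_3 - 0.00009091·V_4 - 0.2128·V_5 = 0.005556
Solving these 6 simultaneous equations (Gaussian elimination) gives:
  V_1 = 2.143 V, V_2 = 3.551 V, V_3 = 1.689 V, V_4 = 0.1508 V
  V_5 = 2.302 V, V_6 = 2.047 V
I_R16 = (V_3 - V_4)/R16 = (1.689 - 0.1508)/27 = 0.05698 A
P_R16 = I_R16² × R16 = (0.05698)² × 27 = 0.08766 W

Final answer: 0.08766 W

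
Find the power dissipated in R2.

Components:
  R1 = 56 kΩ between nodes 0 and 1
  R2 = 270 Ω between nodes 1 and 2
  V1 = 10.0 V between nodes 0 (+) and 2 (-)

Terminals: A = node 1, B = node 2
Nodal analysis, taking node 2 as the 0 V reference.
Source V1 fixes V_0 = 10 V.
KCL at each unknown node (sum of currents leaving = 0; resistances in Ω):
  Node 1: (V_1 - 10)/56000 + (V_1 - 0)/270 = 0
Collecting terms: 0.003722 × V_1 = 0.0001786  =>  V_1 = 0.04798 V
I_R2 = (V_1 - V_2)/R2 = (0.04798 - 0)/270 = 0.0001777 A
P_R2 = I_R2² × R2 = (0.0001777)² × 270 = 0.000008527 W

Final answer: 8.527e-06 W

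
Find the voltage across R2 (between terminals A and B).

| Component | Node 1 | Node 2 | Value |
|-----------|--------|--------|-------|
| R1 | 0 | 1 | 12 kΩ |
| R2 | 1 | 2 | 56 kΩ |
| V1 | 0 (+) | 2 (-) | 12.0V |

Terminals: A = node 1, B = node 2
R1 and R2 are in series across V1 (node 0 → node 1 → node 2), and the output A–B is taken across R2, so this is a voltage divider.
Series current: I = V1/(R1 + R2) = 12/(12000 + 56000) = 12/68000 = 0.0001765 A
V_R2 = I × R2 = V1 × R2/(R1 + R2) = 12 × 56000/68000 = 9.882 V

Final answer: 9.882 V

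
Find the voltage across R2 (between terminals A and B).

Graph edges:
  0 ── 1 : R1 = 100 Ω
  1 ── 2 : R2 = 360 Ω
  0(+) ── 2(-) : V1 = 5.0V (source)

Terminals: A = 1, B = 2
R1 and R2 are in series across V1 (node 0 → node 1 → node 2), and the output A–B is taken across R2, so this is a voltage divider.
Series current: I = V1/(R1 + R2) = 5/(100 + 360) = 5/460 = 0.01087 A
V_R2 = I × R2 = V1 × R2/(R1 + R2) = 5 × 360/460 = 3.913 V

Final answer: 3.913 V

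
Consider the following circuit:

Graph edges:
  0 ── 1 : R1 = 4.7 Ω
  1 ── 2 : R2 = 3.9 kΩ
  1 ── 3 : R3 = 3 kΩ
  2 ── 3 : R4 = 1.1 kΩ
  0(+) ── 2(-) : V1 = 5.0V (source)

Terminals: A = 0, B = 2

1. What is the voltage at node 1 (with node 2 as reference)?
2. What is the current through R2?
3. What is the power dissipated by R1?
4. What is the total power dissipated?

Nodal analysis, taking node 2 as the 0 V reference.
Source V1 fixes V_0 = 5 V.
KCL at each unknown node (sum of currents leaving = 0; resistances in Ω):
  Node 1: (V_1 - 5)/4.7 + (V_1 - 0)/3900 + (V_1 - V_3)/3000 = 0
  Node 3: (V_3 - V_1)/3000 + (V_3 - 0)/1100 = 0
Collecting terms (coefficients in siemens):
  0.2134·V_1 - 0.0003333·V_3 = 1.064
  0.001242·V_3 - 0.0003333·V_1 = 0
Determinant D = (0.2134)(0.001242) - (-0.0003333)(-0.0003333) = 0.000265
V_1 = [(1.064)(0.001242) - (-0.0003333)(0)]/D = 4.988 V
V_3 = [(0.2134)(0) - (1.064)(-0.0003333)]/D = 1.338 V
Part 1:
  Read off the nodal solution: V_1 = 4.988 V
Part 2:
  I_R2 = (V_1 - V_2)/R2 = (4.988 - 0)/3900 = 0.001279 A
  Magnitude: I_R2 = 0.001279 A
Part 3:
  I_R1 = (V_0 - V_1)/R1 = (5 - 4.988)/4.7 = 0.002496 A
  P_R1 = I_R1² × R1 = (0.002496)² × 4.7 = 0.00002927 W
Part 4:
  Power in each resistor, P = (ΔV)²/R:
    P_R1 = (5 - 4.988)²/4.7 = 0.00002927 W
    P_R2 = (4.988 - 0)²/3900 = 0.00638 W
    P_R3 = (4.988 - 1.338)²/3000 = 0.004441 W
    P_R4 = (0 - 1.338)²/1100 = 0.001628 W
  P_total = P_R1 + P_R2 + P_R3 + P_R4 = 0.01248 W

Final answers:
1. V_1 = 4.988 V
2. I_R2 = 0.001279 A
3. P_R1 = 2.927e-05 W
4. P_total = 0.01248 W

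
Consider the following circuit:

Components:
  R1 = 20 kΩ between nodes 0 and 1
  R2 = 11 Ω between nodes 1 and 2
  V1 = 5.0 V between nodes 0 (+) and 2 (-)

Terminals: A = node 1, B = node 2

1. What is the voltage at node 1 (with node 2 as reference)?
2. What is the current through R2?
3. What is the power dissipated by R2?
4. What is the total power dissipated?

Nodal analysis, taking node 2 as the 0 V reference.
Source V1 fixes V_0 = 5 V.
KCL at each unknown node (sum of currents leaving = 0; resistances in Ω):
  Node 1: (V_1 - 5)/20000 + (V_1 - 0)/11 = 0
Collecting terms: 0.09096 × V_1 = 0.00025  =>  V_1 = 0.002748 V
Part 1:
  Read off the nodal solution: V_1 = 0.002748 V
Part 2:
  I_R2 = (V_1 - V_2)/R2 = (0.002748 - 0)/11 = 0.0002499 A
  Magnitude: I_R2 = 0.0002499 A
Part 3:
  I_R2 = (V_1 - V_2)/R2 = (0.002748 - 0)/11 = 0.0002499 A
  P_R2 = I_R2² × R2 = (0.0002499)² × 11 = 0.0000006867 W
Part 4:
  Power in each resistor, P = (ΔV)²/R:
    P_R1 = (5 - 0.002748)²/20000 = 0.001249 W
    P_R2 = (0.002748 - 0)²/11 = 0.0000006867 W
  P_total = P_R1 + P_R2 = 0.001249 W

Final answers:
1. V_1 = 0.002748 V
2. I_R2 = 0.0002499 A
3. P_R2 = 6.867e-07 W
4. P_total = 0.001249 W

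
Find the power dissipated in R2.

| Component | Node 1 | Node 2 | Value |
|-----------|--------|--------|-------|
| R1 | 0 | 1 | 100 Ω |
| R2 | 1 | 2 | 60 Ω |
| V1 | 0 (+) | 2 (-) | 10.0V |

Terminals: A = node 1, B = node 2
Nodal analysis, taking node 2 as the 0 V reference.
Source V1 fixes V_0 = 10 V.
KCL at each unknown node (sum of currents leaving = 0; resistances in Ω):
  Node 1: (V_1 - 10)/100 + (V_1 - 0)/60 = 0
Collecting terms: 0.02667 × V_1 = 0.1  =>  V_1 = 3.75 V
I_R2 = (V_1 - V_2)/R2 = (3.75 - 0)/60 = 0.0625 A
P_R2 = I_R2² × R2 = (0.0625)² × 60 = 0.2344 W

Final answer: 0.2344 W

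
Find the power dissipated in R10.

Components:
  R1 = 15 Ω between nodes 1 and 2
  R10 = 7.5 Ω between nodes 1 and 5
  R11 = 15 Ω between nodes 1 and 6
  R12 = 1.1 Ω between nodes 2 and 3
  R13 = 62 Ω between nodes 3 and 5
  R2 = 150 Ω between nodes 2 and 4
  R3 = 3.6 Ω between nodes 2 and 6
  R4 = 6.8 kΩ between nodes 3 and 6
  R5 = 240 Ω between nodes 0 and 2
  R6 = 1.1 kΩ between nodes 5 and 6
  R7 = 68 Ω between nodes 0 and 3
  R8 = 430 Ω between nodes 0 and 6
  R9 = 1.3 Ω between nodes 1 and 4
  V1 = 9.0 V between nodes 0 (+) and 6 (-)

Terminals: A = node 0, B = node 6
Nodal analysis, taking node 6 as the 0 V reference.
Source V1 fixes V_0 = 9 V.
KCL at each unknown node (sum of currents leaving = 0; resistances in Ω):
  Node 1: (V_1 - V_2)/15 + (V_1 - V_4)/1.3 + (V_1 - V_5)/7.5 + (V_1 - 0)/15 = 0
  Node 2: (V_2 - V_1)/15 + (V_2 - V_4)/150 + (V_2 - 0)/3.6 + (V_2 - 9)/240 + (V_2 - V_3)/1.1 = 0
  Node 3: (V_3 - 0)/6800 + (V_3 - 9)/68 + (V_3 - V_2)/1.1 + (V_3 - V_5)/62 = 0
  Node 4: (V_4 - V_2)/150 + (V_4 - V_1)/1.3 = 0
  Node 5: (V_5 - 0)/1100 + (V_5 - V_1)/7.5 + (V_5 - V_3)/62 = 0
Collecting terms (coefficients in siemens):
  1.036·V_1 - 0.06667·V_2 - 0.7692·V_4 - 0.1333·V_5 = 0
  1.264·V_2 - 0.06667·V_1 - 0.9091·V_3 - 0.006667·V_4 = 0.0375
  0.9401·V_3 - 0.9091·V_2 - 0.01613·V_5 = 0.1324
  0.7759·V_4 - 0.7692·V_1 - 0.006667·V_2 = 0
  0.1504·V_5 - 0.1333·V_1 - 0.01613·V_3 = 0
Solving these 5 simultaneous equations (Gaussian elimination) gives:
  V_1 = 0.2937 V, V_2 = 0.4988 V, V_3 = 0.6288 V, V_4 = 0.2955 V
  V_5 = 0.3279 V
I_R10 = (V_1 - V_5)/R10 = (0.2937 - 0.3279)/7.5 = -0.004555 A
P_R10 = I_R10² × R10 = (-0.004555)² × 7.5 = 0.0001556 W

Final answer: 0.0001556 W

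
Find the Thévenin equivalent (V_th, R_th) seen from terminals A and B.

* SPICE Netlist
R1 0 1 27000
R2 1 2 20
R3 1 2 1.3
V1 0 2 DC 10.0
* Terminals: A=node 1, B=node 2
Step 1 — V_th is the open-circuit voltage V_A - V_B (nothing connected across the terminals).
Nodal analysis, taking node 2 as the 0 V reference.
Source V1 fixes V_0 = 10 V.
KCL at each unknown node (sum of currents leaving = 0; resistances in Ω):
  Node 1: (V_1 - 10)/27000 + (V_1 - 0)/20 + (V_1 - 0)/1.3 = 0
Collecting terms: 0.8193 × V_1 = 0.0003704  =>  V_1 = 0.0004521 V
V_th = V_1 - V_2 = 0.0004521 - 0 = 0.0004521 V
Step 2 — R_th: zero the source — replace V1 by a short circuit (node 2 merges into node 0) — and find the resistance seen between A (node 1) and B (node 0).
Reduce the network between node 1 (A) and node 0 (B) by series/parallel combination:
  Rp1 = R1 ‖ R2 ‖ R3 (parallel, all between nodes 0 and 1) = 1/(1/27000 + 1/20 + 1/1.3) = 1.221 Ω
R_th = 1.221 Ω

Final answer: V_th = 0.0004521 V, R_th = 1.221 Ω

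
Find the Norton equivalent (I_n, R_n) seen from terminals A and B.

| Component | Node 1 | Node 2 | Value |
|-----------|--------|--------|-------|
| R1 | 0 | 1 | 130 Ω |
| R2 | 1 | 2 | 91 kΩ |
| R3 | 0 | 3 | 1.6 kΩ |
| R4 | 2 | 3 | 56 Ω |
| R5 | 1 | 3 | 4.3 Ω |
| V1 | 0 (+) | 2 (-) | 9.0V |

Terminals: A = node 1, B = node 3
Find the Thévenin equivalent first; then I_n = V_th/R_th and R_n = R_th.
Step 1 — V_th is the open-circuit voltage V_A - V_B (nothing connected across the terminals).
Nodal analysis, taking node 2 as the 0 V reference.
Source V1 fixes V_0 = 9 V.
KCL at each unknown node (sum of currents leaving = 0; resistances in Ω):
  Node 1: (V_1 - 9)/130 + (V_1 - 0)/91000 + (V_1 - V_3)/4.3 = 0
  Node 3: (V_3 - 9)/1600 + (V_3 - 0)/56 + (V_3 - V_1)/4.3 = 0
Collecting terms (coefficients in siemens):
  0.2403·V_1 - 0.2326·V_3 = 0.06923
  0.251·V_3 - 0.2326·V_1 = 0.005625
Determinant D = (0.2403)(0.251) - (-0.2326)(-0.2326) = 0.006232
V_1 = [(0.06923)(0.251) - (-0.2326)(0.005625)]/D = 2.999 V
V_3 = [(0.2403)(0.005625) - (0.06923)(-0.2326)]/D = 2.8 V
V_th = V_1 - V_3 = 2.999 - 2.8 = 0.1984 V
Step 2 — R_th: zero the source — replace V1 by a short circuit (node 2 merges into node 0) — and find the resistance seen between A (node 1) and B (node 3).
Reduce the network between node 1 (A) and node 3 (B) by series/parallel combination:
  Rp1 = R1 ‖ R2 (parallel, both between nodes 0 and 1) = 1/(1/130 + 1/91000) = 129.8 Ω
  Rp2 = R3 ‖ R4 (parallel, both between nodes 0 and 3) = 1/(1/1600 + 1/56) = 54.11 Ω
  Rs1 = Rp1 + Rp2 (series, joined only at node 0) = 129.8 + 54.11 = 183.9 Ω
  Rp3 = R5 ‖ Rs1 (parallel, both between nodes 1 and 3) = 1/(1/4.3 + 1/183.9) = 4.202 Ω
R_th = 4.202 Ω
I_n = V_th/R_th = 0.1984/4.202 = 0.04721 A, and R_n = R_th = 4.202 Ω

Final answer: I_n = 0.04721 A, R_n = 4.202 Ω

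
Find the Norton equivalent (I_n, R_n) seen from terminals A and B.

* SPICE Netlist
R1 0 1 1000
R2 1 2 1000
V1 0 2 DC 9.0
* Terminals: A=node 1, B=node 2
Find the Thévenin equivalent first; then I_n = V_th/R_th and R_n = R_th.
Step 1 — V_th is the open-circuit voltage V_A - V_B (nothing connected across the terminals).
Nodal analysis, taking node 2 as the 0 V reference.
Source V1 fixes V_0 = 9 V.
KCL at each unknown node (sum of currents leaving = 0; resistances in Ω):
  Node 1: (V_1 - 9)/1000 + (V_1 - 0)/1000 = 0
Collecting terms: 0.002 × V_1 = 0.009  =>  V_1 = 4.5 V
V_th = V_1 - V_2 = 4.5 - 0 = 4.5 V
Step 2 — R_th: zero the source — replace V1 by a short circuit (node 2 merges into node 0) — and find the resistance seen between A (node 1) and B (node 0).
Reduce the network between node 1 (A) and node 0 (B) by series/parallel combination:
  Rp1 = R1 ‖ R2 (parallel, both between nodes 0 and 1) = 1/(1/1000 + 1/1000) = 500 Ω
R_th = 500 Ω
I_n = V_th/R_th = 4.5/500 = 0.009 A, and R_n = R_th = 500 Ω

Final answer: I_n = 0.009 A, R_n = 500 Ω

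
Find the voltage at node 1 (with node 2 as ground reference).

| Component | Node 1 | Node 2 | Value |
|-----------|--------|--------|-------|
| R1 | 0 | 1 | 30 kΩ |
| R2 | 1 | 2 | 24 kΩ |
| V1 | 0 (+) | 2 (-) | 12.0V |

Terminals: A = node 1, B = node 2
Nodal analysis, taking node 2 as the 0 V reference.
Source V1 fixes V_0 = 12 V.
KCL at each unknown node (sum of currents leaving = 0; resistances in Ω):
  Node 1: (V_1 - 12)/30000 + (V_1 - 0)/24000 = 0
Collecting terms: 0.000075 × V_1 = 0.0004  =>  V_1 = 5.333 V
The requested potential is V_1 = 5.333 V.

Final answer: V_1 = 5.333 V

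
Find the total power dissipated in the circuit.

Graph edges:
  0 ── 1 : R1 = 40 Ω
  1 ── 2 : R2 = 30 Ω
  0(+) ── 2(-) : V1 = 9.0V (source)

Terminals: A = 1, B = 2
Nodal analysis, taking node 2 as the 0 V reference.
Source V1 fixes V_0 = 9 V.
KCL at each unknown node (sum of currents leaving = 0; resistances in Ω):
  Node 1: (V_1 - 9)/40 + (V_1 - 0)/30 = 0
Collecting terms: 0.05833 × V_1 = 0.225  =>  V_1 = 3.857 V
Power in each resistor, P = (ΔV)²/R:
  P_R1 = (9 - 3.857)²/40 = 0.6612 W
  P_R2 = (3.857 - 0)²/30 = 0.4959 W
P_total = P_R1 + P_R2 = 1.157 W

Final answer: 1.157 W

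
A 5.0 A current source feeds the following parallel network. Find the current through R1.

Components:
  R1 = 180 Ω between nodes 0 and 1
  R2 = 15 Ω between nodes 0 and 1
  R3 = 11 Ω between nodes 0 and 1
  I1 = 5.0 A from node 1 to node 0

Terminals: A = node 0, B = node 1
All resistors sit directly between nodes 0 and 1, so they are in parallel and share one voltage V; the full source current 5 A splits among them.
1/R_par = 1/180 + 1/15 + 1/11 = 0.1631 S  =>  R_par = 6.13 Ω
V = I × R_par = 5 × 6.13 = 30.65 V
I_R1 = V/R1 = 30.65/180 = 0.1703 A

Final answer: 0.1703 A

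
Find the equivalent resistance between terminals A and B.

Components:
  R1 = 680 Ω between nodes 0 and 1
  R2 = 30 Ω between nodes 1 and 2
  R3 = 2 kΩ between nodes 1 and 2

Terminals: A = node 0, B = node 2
Reduce the network between node 0 (A) and node 2 (B) by series/parallel combination:
  Rp1 = R2 ‖ R3 (parallel, both between nodes 1 and 2) = 1/(1/30 + 1/2000) = 29.56 Ω
  Rs1 = R1 + Rp1 (series, joined only at node 1) = 680 + 29.56 = 709.6 Ω
R_eq = 709.6 Ω

Final answer: 709.6 Ω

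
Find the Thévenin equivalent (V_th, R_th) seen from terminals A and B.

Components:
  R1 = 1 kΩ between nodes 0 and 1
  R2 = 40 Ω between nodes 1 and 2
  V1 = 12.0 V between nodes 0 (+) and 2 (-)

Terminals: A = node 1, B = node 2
Step 1 — V_th is the open-circuit voltage V_A - V_B (nothing connected across the terminals).
Nodal analysis, taking node 2 as the 0 V reference.
Source V1 fixes V_0 = 12 V.
KCL at each unknown node (sum of currents leaving = 0; resistances in Ω):
  Node 1: (V_1 - 12)/1000 + (V_1 - 0)/40 = 0
Collecting terms: 0.026 × V_1 = 0.012  =>  V_1 = 0.4615 V
V_th = V_1 - V_2 = 0.4615 - 0 = 0.4615 V
Step 2 — R_th: zero the source — replace V1 by a short circuit (node 2 merges into node 0) — and find the resistance seen between A (node 1) and B (node 0).
Reduce the network between node 1 (A) and node 0 (B) by series/parallel combination:
  Rp1 = R1 ‖ R2 (parallel, both between nodes 0 and 1) = 1/(1/1000 + 1/40) = 38.46 Ω
R_th = 38.46 Ω

Final answer: V_th = 0.4615 V, R_th = 38.46 Ω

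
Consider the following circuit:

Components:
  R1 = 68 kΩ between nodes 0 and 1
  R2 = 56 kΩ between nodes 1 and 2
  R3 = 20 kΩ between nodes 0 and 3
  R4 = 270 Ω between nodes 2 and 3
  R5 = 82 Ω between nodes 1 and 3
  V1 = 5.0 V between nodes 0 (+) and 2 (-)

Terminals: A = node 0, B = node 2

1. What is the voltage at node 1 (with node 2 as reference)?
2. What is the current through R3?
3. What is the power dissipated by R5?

Nodal analysis, taking node 2 as the 0 V reference.
Source V1 fixes V_0 = 5 V.
KCL at each unknown node (sum of currents leaving = 0; resistances in Ω):
  Node 1: (V_1 - 5)/68000 + (V_1 - 0)/56000 + (V_1 - V_3)/82 = 0
  Node 3: (V_3 - 5)/20000 + (V_3 - 0)/270 + (V_3 - V_1)/82 = 0
Collecting terms (coefficients in siemens):
  0.01223·V_1 - 0.0122·V_3 = 0.00007353
  0.01595·V_3 - 0.0122·V_1 = 0.00025
Determinant D = (0.01223)(0.01595) - (-0.0122)(-0.0122) = 0.0000463
V_1 = [(0.00007353)(0.01595) - (-0.0122)(0.00025)]/D = 0.09118 V
V_3 = [(0.01223)(0.00025) - (0.00007353)(-0.0122)]/D = 0.0854 V
Part 1:
  Read off the nodal solution: V_1 = 0.09118 V
Part 2:
  I_R3 = (V_0 - V_3)/R3 = (5 - 0.0854)/20000 = 0.0002457 A
  Magnitude: I_R3 = 0.0002457 A
Part 3:
  I_R5 = (V_1 - V_3)/R5 = (0.09118 - 0.0854)/82 = 0.00007056 A
  P_R5 = I_R5² × R5 = (0.00007056)² × 82 = 0.0000004083 W

Final answers:
1. V_1 = 0.09118 V
2. I_R3 = 0.0002457 A
3. P_R5 = 4.083e-07 W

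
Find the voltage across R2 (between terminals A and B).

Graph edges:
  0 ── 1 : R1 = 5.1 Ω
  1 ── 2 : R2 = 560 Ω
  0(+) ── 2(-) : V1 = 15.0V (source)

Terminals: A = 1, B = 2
R1 and R2 are in series across V1 (node 0 → node 1 → node 2), and the output A–B is taken across R2, so this is a voltage divider.
Series current: I = V1/(R1 + R2) = 15/(5.1 + 560) = 15/565.1 = 0.02654 A
V_R2 = I × R2 = V1 × R2/(R1 + R2) = 15 × 560/565.1 = 14.86 V

Final answer: 14.86 V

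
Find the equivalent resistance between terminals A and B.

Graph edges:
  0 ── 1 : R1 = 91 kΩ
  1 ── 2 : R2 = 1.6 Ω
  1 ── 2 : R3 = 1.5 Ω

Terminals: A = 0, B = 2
Reduce the network between node 0 (A) and node 2 (B) by series/parallel combination:
  Rp1 = R2 ‖ R3 (parallel, both between nodes 1 and 2) = 1/(1/1.6 + 1/1.5) = 0.7742 Ω
  Rs1 = R1 + Rp1 (series, joined only at node 1) = 91000 + 0.7742 = 91000 Ω
R_eq = 91 kΩ

Final answer: 91 kΩ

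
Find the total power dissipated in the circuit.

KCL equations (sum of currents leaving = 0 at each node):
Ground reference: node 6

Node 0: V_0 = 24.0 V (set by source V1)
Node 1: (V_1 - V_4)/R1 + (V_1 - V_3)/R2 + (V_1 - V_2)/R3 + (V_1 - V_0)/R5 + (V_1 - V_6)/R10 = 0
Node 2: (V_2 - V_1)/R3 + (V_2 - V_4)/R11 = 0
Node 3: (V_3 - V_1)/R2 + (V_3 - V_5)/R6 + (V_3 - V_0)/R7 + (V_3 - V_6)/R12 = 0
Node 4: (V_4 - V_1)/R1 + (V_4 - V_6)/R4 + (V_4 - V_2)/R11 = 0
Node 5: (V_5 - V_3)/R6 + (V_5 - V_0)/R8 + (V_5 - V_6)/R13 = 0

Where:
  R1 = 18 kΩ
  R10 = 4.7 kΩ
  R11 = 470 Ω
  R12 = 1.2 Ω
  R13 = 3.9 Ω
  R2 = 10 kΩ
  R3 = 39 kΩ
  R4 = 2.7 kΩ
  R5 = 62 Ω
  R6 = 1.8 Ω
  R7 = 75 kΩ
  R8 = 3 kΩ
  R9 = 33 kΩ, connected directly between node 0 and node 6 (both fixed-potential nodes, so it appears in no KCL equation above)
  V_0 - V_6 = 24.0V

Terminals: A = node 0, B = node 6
Nodal analysis, taking node 6 as the 0 V reference.
Source V1 fixes V_0 = 24 V.
KCL at each unknown node (sum of currents leaving = 0; resistances in Ω):
  Node 1: (V_1 - V_4)/18000 + (V_1 - V_3)/10000 + (V_1 - V_2)/39000 + (V_1 - 24)/62 + (V_1 - 0)/4700 = 0
  Node 2: (V_2 - V_1)/39000 + (V_2 - V_4)/470 = 0
  Node 3: (V_3 - V_1)/10000 + (V_3 - V_5)/1.8 + (V_3 - 24)/75000 + (V_3 - 0)/1.2 = 0
  Node 4: (V_4 - V_1)/18000 + (V_4 - 0)/2700 + (V_4 - V_2)/470 = 0
  Node 5: (V_5 - V_3)/1.8 + (V_5 - 24)/3000 + (V_5 - 0)/3.9 = 0
Collecting terms (coefficients in siemens):
  0.01652·V_1 - 0.00002564·V_2 - 0.0001·V_3 - 0.00005556·V_4 = 0.3871
  0.002153·V_2 - 0.00002564·V_1 - 0.002128·V_4 = 0
  1.389·V_3 - 0.0001·V_1 - 0.5556·V_5 = 0.00032
  0.002554·V_4 - 0.00005556·V_1 - 0.002128·V_2 = 0
  0.8123·V_5 - 0.5556·V_3 = 0.008
Solving these 5 simultaneous equations (Gaussian elimination) gives:
  V_1 = 23.45 V, V_2 = 4.433 V, V_3 = 0.008063 V, V_4 = 4.203 V
  V_5 = 0.01536 V
Power in each resistor, P = (ΔV)²/R:
  P_R1 = (23.45 - 4.203)²/18000 = 0.02058 W
  P_R2 = (23.45 - 0.008063)²/10000 = 0.05495 W
  P_R3 = (23.45 - 4.433)²/39000 = 0.009272 W
  P_R4 = (4.203 - 0)²/2700 = 0.006544 W
  P_R5 = (24 - 23.45)²/62 = 0.0049 W
  P_R6 = (0.008063 - 0.01536)²/1.8 = 0.00002961 W
  P_R7 = (24 - 0.008063)²/75000 = 0.007675 W
  P_R8 = (24 - 0.01536)²/3000 = 0.1918 W
  P_R9 = (24 - 0)²/33000 = 0.01745 W
  P_R10 = (23.45 - 0)²/4700 = 0.117 W
  P_R11 = (4.433 - 4.203)²/470 = 0.0001117 W
  P_R12 = (0.008063 - 0)²/1.2 = 0.00005418 W
  P_R13 = (0.01536 - 0)²/3.9 = 0.00006052 W
P_total = P_R1 + P_R2 + P_R3 + P_R4 + P_R5 + P_R6 + P_R7 + P_R8 + P_R9 + P_R10 + P_R11 + P_R12 + P_R13 = 0.4304 W

Final answer: 0.4304 W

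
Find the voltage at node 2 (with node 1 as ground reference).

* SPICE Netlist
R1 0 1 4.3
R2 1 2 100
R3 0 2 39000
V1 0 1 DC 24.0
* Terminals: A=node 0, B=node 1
Nodal analysis, taking node 1 as the 0 V reference.
Source V1 fixes V_0 = 24 V.
KCL at each unknown node (sum of currents leaving = 0; resistances in Ω):
  Node 2: (V_2 - 0)/100 + (V_2 - 24)/39000 = 0
Collecting terms: 0.01003 × V_2 = 0.0006154  =>  V_2 = 0.06138 V
The requested potential is V_2 = 0.06138 V.

Final answer: V_2 = 0.06138 V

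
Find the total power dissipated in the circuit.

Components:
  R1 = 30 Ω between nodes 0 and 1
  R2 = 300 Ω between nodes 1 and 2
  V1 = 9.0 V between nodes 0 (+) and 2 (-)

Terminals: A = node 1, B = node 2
Nodal analysis, taking node 2 as the 0 V reference.
Source V1 fixes V_0 = 9 V.
KCL at each unknown node (sum of currents leaving = 0; resistances in Ω):
  Node 1: (V_1 - 9)/30 + (V_1 - 0)/300 = 0
Collecting terms: 0.03667 × V_1 = 0.3  =>  V_1 = 8.182 V
Power in each resistor, P = (ΔV)²/R:
  P_R1 = (9 - 8.182)²/30 = 0.02231 W
  P_R2 = (8.182 - 0)²/300 = 0.2231 W
P_total = P_R1 + P_R2 = 0.2455 W

Final answer: 0.2455 W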